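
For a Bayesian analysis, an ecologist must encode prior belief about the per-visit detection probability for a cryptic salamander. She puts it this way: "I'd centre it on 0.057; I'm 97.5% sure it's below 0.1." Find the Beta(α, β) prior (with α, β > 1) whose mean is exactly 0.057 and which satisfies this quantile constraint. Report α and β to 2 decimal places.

With mean 0.057 fixed, write α = 0.057s, β = 0.943s where s = α+β.
Need P(θ < 0.1) = 0.975 under Beta(0.057s, 0.943s). Normal approximation: (q−m)/√(m(1−m)/s) ≈ z_{0.975} = 1.96, so s ≈ 0.057·0.943·(1.96)²/(0.1−0.057)² = 111.7.
At s = 111.7: P(θ<0.1) ≈ 0.960. Adjusting to match 0.975 gives s ≈ 144.85.
So α = 0.057·144.85 ≈ 8.26, β = 0.943·144.85 ≈ 136.60.

α ≈ 8.26, β ≈ 136.60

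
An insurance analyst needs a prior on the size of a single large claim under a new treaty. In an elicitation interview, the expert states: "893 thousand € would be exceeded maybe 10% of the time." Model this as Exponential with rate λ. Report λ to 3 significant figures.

P(T > 893.0) = e^(−λ·893.0) = 0.1, so λ = −ln(0.1)/893.0 = 0.00258.

λ ≈ 0.00258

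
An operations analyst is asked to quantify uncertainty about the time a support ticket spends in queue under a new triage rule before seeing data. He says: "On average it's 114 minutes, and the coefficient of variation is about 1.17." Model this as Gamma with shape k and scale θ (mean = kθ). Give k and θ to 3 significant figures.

k ≈ 0.731, θ ≈ 156

For Gamma(k, scale θ): mean = kθ, variance = kθ², so CV = 1/√k.
CV = 1.17, hence k = 1/CV² = 0.731.
Then θ = mean/k = 114/0.731 = 156.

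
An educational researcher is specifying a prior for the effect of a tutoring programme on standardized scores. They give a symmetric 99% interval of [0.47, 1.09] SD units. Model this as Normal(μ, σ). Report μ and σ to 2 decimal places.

μ = 0.78, σ = 0.12

A symmetric 99% interval runs μ ± z·σ with z = 2.576.
Half-width = 0.31, so σ = 0.31/2.576 = 0.12.
μ is the interval midpoint, 0.78.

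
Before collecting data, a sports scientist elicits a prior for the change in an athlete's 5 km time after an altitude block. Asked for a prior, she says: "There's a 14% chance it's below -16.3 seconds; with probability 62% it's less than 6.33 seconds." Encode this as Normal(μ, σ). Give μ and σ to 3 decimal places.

The p-quantile of Normal(μ,σ) is μ + z_p·σ, with z_{0.14} = -1.08 and z_{0.62} = 0.3055.
Eliminate σ: μ = (z₂·x₁ − z₁·x₂)/(z₂ − z₁) = (0.3055·-16.3 − (-1.08)·6.33)/1.386 = 1.342.
Then σ = (x₂ − x₁)/(z₂ − z₁) = (6.33 − -16.3)/1.386 = 16.330.

μ = 1.342, σ = 16.330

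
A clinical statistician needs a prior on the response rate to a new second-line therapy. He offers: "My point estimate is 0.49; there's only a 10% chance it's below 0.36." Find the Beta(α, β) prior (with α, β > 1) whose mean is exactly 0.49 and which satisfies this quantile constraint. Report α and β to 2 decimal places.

α ≈ 11.70, β ≈ 12.18

With mean 0.49 fixed, write α = 0.49s, β = 0.51s where s = α+β.
Need P(θ < 0.36) = 0.1 under Beta(0.49s, 0.51s). Normal approximation: (q−m)/√(m(1−m)/s) ≈ z_{0.1} = -1.28, so s ≈ 0.49·0.51·(-1.28)²/(0.36−0.49)² = 24.3.
At s = 24.3: P(θ<0.36) ≈ 0.098. Adjusting to match 0.1 gives s ≈ 23.88.
So α = 0.49·23.88 ≈ 11.70, β = 0.51·23.88 ≈ 12.18.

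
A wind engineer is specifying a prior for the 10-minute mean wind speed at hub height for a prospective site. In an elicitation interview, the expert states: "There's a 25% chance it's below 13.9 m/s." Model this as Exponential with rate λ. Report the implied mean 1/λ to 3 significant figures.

mean ≈ 48.3 m/s

P(T < 13.9) = 1 − e^(−λ·13.9) = 0.25, so λ = −ln(1−0.25)/13.9 = −ln(0.75)/13.9 = 0.0207.
Mean = 1/λ = 48.3 m/s.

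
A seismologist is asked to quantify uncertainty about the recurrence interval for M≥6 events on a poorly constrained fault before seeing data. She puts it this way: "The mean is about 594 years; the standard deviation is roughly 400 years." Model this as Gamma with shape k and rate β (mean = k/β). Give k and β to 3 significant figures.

For Gamma(k, rate β): mean = k/β, variance = k/β², so CV = 1/√k.
CV = SD/mean = 400/594 = 0.6734, hence k = 1/CV² = 2.21.
Then β = k/mean = 2.21/594 = 0.00371.

k ≈ 2.21, β ≈ 0.00371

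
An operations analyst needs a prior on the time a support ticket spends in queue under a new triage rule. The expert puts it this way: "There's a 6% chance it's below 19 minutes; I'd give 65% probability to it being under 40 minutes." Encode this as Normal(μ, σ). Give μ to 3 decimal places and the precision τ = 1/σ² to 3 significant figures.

μ = 35.829, τ = 0.00854

The p-quantile of Normal(μ,σ) is μ + z_p·σ, with z_{0.06} = -1.555 and z_{0.65} = 0.3853.
Eliminate σ: μ = (z₂·x₁ − z₁·x₂)/(z₂ − z₁) = (0.3853·19 − (-1.555)·40)/1.94 = 35.829.
Then σ = (x₂ − x₁)/(z₂ − z₁) = (40 − 19)/1.94 = 10.824.
Precision τ = 1/σ² = 1/10.82² = 0.00854.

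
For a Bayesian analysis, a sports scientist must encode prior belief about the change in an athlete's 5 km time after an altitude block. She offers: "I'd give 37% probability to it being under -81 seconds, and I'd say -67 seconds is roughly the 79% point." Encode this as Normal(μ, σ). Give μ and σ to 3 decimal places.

For Normal(μ,σ), the p-quantile is μ + z_p·σ. Here z_{0.37} = -0.3319, z_{0.79} = 0.8064.
So -81 = μ − 0.3319σ and -67 = μ + 0.8064σ.
Subtracting: σ = (-67 − -81)/(0.8064 − (-0.3319)) = 12.299.
Then μ = -81 − (-0.3319)·12.299 = -76.918.

μ = -76.918, σ = 12.299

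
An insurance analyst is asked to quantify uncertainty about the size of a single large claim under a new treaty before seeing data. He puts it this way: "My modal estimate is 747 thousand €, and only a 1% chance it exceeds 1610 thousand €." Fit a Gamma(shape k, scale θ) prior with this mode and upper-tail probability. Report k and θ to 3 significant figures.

Gamma(k,θ) with k>1 has mode (k−1)θ, so θ = 747/(k−1).
Need P(X < 1610) = 0.99 with θ tied to k this way. Start at k = 2, θ = 747: P(X<1610) ≈ 0.634.
Too low — raise k to concentrate. Iterating converges to k ≈ 9.21.
Then θ = 747/(9.21−1) ≈ 91.

k ≈ 9.21, θ ≈ 91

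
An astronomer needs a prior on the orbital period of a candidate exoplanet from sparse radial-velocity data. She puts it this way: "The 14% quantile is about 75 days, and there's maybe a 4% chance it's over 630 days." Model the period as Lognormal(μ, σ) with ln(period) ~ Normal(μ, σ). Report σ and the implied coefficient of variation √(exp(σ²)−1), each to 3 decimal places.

If T ~ Lognormal(μ,σ) then ln T ~ Normal(μ,σ), so the p-quantile of ln T is μ + z_p·σ.
ln(75) = 4.317 and ln(630) = 6.446; z_{0.14} = -1.08, z_{0.96} = 1.751.
σ = (6.446 − 4.317)/(1.751 − (-1.08)) = 0.752.
μ = 4.317 − (-1.08)·0.752 = 5.130.
CV = √(exp(σ²)−1) = √(exp(0.5651)−1) = 0.872.

σ ≈ 0.752, CV ≈ 0.872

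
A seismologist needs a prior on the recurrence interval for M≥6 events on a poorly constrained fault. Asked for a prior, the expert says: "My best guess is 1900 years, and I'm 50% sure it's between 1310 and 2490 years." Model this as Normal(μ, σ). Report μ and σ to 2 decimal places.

μ = 1900.00, σ = 874.74

A symmetric 50% interval runs μ ± z·σ with z = 0.6745.
Half-width = 590, so σ = 590/0.6745 = 874.74.
μ is the stated best guess, 1900.00.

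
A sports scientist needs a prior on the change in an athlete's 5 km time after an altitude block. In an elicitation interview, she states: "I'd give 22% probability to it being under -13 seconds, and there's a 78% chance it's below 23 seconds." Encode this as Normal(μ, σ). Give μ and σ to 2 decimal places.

For Normal(μ,σ), the p-quantile is μ + z_p·σ. Here z_{0.22} = -0.7722, z_{0.78} = 0.7722.
So -13 = μ − 0.7722σ and 23 = μ + 0.7722σ.
Subtracting: σ = (23 − -13)/(0.7722 − (-0.7722)) = 23.31.
Then μ = -13 − (-0.7722)·23.31 = 5.00.

μ = 5.00, σ = 23.31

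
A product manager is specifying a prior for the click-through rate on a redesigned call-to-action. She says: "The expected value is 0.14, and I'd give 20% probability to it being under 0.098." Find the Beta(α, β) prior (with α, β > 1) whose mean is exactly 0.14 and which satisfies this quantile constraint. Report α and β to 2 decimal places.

α ≈ 7.02, β ≈ 43.15

With mean 0.14 fixed, write α = 0.14s, β = 0.86s where s = α+β.
Need P(θ < 0.098) = 0.2 under Beta(0.14s, 0.86s). Normal approximation: (q−m)/√(m(1−m)/s) ≈ z_{0.2} = -0.842, so s ≈ 0.14·0.86·(-0.842)²/(0.098−0.14)² = 48.3.
At s = 48.3: P(θ<0.098) ≈ 0.205. Adjusting to match 0.2 gives s ≈ 50.17.
So α = 0.14·50.17 ≈ 7.02, β = 0.86·50.17 ≈ 43.15.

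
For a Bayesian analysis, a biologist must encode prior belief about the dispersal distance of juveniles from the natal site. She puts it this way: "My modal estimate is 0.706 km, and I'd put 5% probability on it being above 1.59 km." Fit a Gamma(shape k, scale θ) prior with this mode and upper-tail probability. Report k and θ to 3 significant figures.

k ≈ 5.17, θ ≈ 0.169

Gamma(k,θ) with k>1 has mode (k−1)θ, so θ = 0.706/(k−1).
Need P(X < 1.59) = 0.95 with θ tied to k this way. Start at k = 2, θ = 0.706: P(X<1.59) ≈ 0.658.
Too low — raise k to concentrate. Iterating converges to k ≈ 5.17.
Then θ = 0.706/(5.17−1) ≈ 0.169.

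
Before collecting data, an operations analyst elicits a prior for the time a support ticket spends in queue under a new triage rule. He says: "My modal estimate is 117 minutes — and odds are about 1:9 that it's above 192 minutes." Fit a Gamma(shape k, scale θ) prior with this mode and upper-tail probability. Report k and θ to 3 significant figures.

k ≈ 8.68, θ ≈ 15.2

Gamma(k,θ) with k>1 has mode (k−1)θ, so θ = 117/(k−1).
Need P(X < 192) = 0.9 with θ tied to k this way. Start at k = 2, θ = 117: P(X<192) ≈ 0.488.
Too low — raise k to concentrate. Iterating converges to k ≈ 8.68.
Then θ = 117/(8.68−1) ≈ 15.2.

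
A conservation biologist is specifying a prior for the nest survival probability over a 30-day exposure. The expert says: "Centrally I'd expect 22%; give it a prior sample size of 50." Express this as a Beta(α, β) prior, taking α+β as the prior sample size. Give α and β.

Under the effective-sample-size interpretation, Beta(α, β) has prior mean α/(α+β) and prior sample size α+β.
So α+β = 50 and α/(α+β) = 0.22, giving α = 0.22·50 = 11 and β = 50 − 11 = 39.

α = 11, β = 39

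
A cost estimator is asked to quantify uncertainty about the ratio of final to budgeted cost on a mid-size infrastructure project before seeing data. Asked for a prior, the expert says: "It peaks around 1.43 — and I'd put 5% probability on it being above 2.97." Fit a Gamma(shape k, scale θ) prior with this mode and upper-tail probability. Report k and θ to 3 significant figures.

k ≈ 6.17, θ ≈ 0.276

Gamma(k,θ) with k>1 has mode (k−1)θ, so θ = 1.43/(k−1).
Need P(X < 2.97) = 0.95 with θ tied to k this way. Start at k = 2, θ = 1.43: P(X<2.97) ≈ 0.614.
Too low — raise k to concentrate. Iterating converges to k ≈ 6.17.
Then θ = 1.43/(6.17−1) ≈ 0.276.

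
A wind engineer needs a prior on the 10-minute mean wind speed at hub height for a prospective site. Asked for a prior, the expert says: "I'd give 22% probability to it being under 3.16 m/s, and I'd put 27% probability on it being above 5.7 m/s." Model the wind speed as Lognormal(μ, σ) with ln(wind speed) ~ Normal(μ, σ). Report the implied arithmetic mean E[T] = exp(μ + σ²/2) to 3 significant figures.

E[T] ≈ 4.81 m/s

If T ~ Lognormal(μ,σ) then ln T ~ Normal(μ,σ), so the p-quantile of ln T is μ + z_p·σ.
ln(3.16) = 1.151 and ln(5.7) = 1.74; z_{0.22} = -0.7722, z_{0.73} = 0.6128.
σ = (1.74 − 1.151)/(0.6128 − (-0.7722)) = 0.426.
μ = 1.151 − (-0.7722)·0.426 = 1.479.
E[T] = exp(μ + σ²/2) = exp(1.479 + 0.0907) = 4.81 m/s.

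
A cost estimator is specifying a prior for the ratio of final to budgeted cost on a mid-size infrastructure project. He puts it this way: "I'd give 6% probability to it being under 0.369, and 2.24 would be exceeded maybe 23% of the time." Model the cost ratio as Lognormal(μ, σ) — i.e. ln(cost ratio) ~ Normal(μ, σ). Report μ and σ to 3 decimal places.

μ ≈ 0.226, σ ≈ 0.786

If T ~ Lognormal(μ,σ) then ln T ~ Normal(μ,σ), so the p-quantile of ln T is μ + z_p·σ.
ln(0.369) = -0.997 and ln(2.24) = 0.8065; z_{0.06} = -1.555, z_{0.77} = 0.7388.
σ = (0.8065 − -0.997)/(0.7388 − (-1.555)) = 0.786.
μ = -0.997 − (-1.555)·0.786 = 0.226.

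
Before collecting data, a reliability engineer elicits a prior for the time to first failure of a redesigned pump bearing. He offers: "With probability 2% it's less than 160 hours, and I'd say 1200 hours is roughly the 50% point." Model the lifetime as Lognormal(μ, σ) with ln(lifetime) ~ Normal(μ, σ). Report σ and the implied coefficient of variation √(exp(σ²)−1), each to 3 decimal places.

σ ≈ 0.981, CV ≈ 1.272

If T ~ Lognormal(μ,σ) then ln T ~ Normal(μ,σ), so the p-quantile of ln T is μ + z_p·σ.
ln(160) = 5.075 and ln(1200) = 7.09; z_{0.02} = -2.054, z_{0.5} = 0.
σ = (7.09 − 5.075)/(0 − (-2.054)) = 0.981.
μ = 5.075 − (-2.054)·0.981 = 7.090.
CV = √(exp(σ²)−1) = √(exp(0.9625)−1) = 1.272.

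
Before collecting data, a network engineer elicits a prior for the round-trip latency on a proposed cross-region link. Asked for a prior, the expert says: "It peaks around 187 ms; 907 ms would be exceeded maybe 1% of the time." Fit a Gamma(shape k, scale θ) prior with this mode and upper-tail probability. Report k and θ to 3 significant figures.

k ≈ 2.59, θ ≈ 118

Gamma(k,θ) with k>1 has mode (k−1)θ, so θ = 187/(k−1).
Need P(X < 907) = 0.99 with θ tied to k this way. Start at k = 2, θ = 187: P(X<907) ≈ 0.954.
Too low — raise k to concentrate. Iterating converges to k ≈ 2.59.
Then θ = 187/(2.59−1) ≈ 118.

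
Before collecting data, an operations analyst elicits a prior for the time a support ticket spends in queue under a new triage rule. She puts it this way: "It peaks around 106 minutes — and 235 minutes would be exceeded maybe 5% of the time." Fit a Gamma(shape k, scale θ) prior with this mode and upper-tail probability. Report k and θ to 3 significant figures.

k ≈ 5.34, θ ≈ 24.4

Gamma(k,θ) with k>1 has mode (k−1)θ, so θ = 106/(k−1).
Need P(X < 235) = 0.95 with θ tied to k this way. Start at k = 2, θ = 106: P(X<235) ≈ 0.650.
Too low — raise k to concentrate. Iterating converges to k ≈ 5.34.
Then θ = 106/(5.34−1) ≈ 24.4.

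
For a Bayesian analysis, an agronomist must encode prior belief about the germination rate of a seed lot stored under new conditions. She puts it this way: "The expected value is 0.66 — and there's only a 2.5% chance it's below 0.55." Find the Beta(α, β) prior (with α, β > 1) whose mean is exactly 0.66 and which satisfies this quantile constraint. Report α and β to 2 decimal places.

With mean 0.66 fixed, write α = 0.66s, β = 0.34s where s = α+β.
Need P(θ < 0.55) = 0.025 under Beta(0.66s, 0.34s). Normal approximation: (q−m)/√(m(1−m)/s) ≈ z_{0.025} = -1.96, so s ≈ 0.66·0.34·(-1.96)²/(0.55−0.66)² = 71.2.
At s = 71.2: P(θ<0.55) ≈ 0.028. Adjusting to match 0.025 gives s ≈ 75.24.
So α = 0.66·75.24 ≈ 49.66, β = 0.34·75.24 ≈ 25.58.

α ≈ 49.66, β ≈ 25.58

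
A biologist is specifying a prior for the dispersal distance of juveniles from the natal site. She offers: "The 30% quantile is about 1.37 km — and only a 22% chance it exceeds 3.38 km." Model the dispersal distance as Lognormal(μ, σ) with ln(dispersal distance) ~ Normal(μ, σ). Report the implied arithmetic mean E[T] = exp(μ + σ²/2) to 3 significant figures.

If T ~ Lognormal(μ,σ) then ln T ~ Normal(μ,σ), so the p-quantile of ln T is μ + z_p·σ.
ln(1.37) = 0.3148 and ln(3.38) = 1.218; z_{0.3} = -0.5244, z_{0.78} = 0.7722.
σ = (1.218 − 0.3148)/(0.7722 − (-0.5244)) = 0.696.
μ = 0.3148 − (-0.5244)·0.696 = 0.680.
E[T] = exp(μ + σ²/2) = exp(0.680 + 0.2425) = 2.52 km.

E[T] ≈ 2.52 km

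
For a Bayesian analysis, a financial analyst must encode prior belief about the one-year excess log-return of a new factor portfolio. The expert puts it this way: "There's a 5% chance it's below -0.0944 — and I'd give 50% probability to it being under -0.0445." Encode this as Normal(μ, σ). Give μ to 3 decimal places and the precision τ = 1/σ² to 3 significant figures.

μ = -0.044, τ = 1090

For Normal(μ,σ), the p-quantile is μ + z_p·σ. Here z_{0.05} = -1.645, z_{0.5} = 0.
So -0.0944 = μ − 1.645σ and -0.0445 = μ + 0σ.
Subtracting: σ = (-0.0445 − -0.0944)/(0 − (-1.645)) = 0.030.
Then μ = -0.0944 − (-1.645)·0.030 = -0.044.
Precision τ = 1/σ² = 1/0.03034² = 1090.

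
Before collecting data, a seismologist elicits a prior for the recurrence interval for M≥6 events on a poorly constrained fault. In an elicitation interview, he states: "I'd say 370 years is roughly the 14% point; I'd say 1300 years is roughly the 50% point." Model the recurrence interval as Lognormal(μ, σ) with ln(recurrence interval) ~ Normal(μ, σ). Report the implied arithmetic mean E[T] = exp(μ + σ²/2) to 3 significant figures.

E[T] ≈ 2560 years

If T ~ Lognormal(μ,σ) then ln T ~ Normal(μ,σ), so the p-quantile of ln T is μ + z_p·σ.
ln(370) = 5.914 and ln(1300) = 7.17; z_{0.14} = -1.08, z_{0.5} = 0.
σ = (7.17 − 5.914)/(0 − (-1.08)) = 1.163.
μ = 5.914 − (-1.08)·1.163 = 7.170.
E[T] = exp(μ + σ²/2) = exp(7.170 + 0.6765) = 2560 years.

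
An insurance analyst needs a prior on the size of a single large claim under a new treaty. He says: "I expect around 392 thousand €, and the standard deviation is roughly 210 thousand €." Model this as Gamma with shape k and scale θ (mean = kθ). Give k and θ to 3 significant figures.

For Gamma(k, scale θ): mean = kθ, variance = kθ², so CV = 1/√k.
CV = SD/mean = 210/392 = 0.5357, hence k = 1/CV² = 3.48.
Then θ = mean/k = 392/3.48 = 112.

k ≈ 3.48, θ ≈ 112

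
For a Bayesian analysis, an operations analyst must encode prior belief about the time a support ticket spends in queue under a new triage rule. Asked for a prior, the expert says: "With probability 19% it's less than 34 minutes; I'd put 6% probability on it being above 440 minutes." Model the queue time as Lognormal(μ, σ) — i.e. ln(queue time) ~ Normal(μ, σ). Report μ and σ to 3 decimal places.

If T ~ Lognormal(μ,σ) then ln T ~ Normal(μ,σ), so the p-quantile of ln T is μ + z_p·σ.
ln(34) = 3.526 and ln(440) = 6.087; z_{0.19} = -0.8779, z_{0.94} = 1.555.
σ = (6.087 − 3.526)/(1.555 − (-0.8779)) = 1.053.
μ = 3.526 − (-0.8779)·1.053 = 4.450.

μ ≈ 4.450, σ ≈ 1.053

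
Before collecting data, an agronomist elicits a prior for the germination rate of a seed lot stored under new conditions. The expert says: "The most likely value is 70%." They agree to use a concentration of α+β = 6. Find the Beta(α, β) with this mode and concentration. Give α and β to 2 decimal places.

α = 3.80, β = 2.20

For α,β > 1 the Beta mode is (α−1)/(α+β−2). With α+β = 6, the mode is (α−1)/4.
Set (α−1)/4 = 0.7 → α = 1 + 0.7·4 = 3.80.
β = 6 − α = 2.20.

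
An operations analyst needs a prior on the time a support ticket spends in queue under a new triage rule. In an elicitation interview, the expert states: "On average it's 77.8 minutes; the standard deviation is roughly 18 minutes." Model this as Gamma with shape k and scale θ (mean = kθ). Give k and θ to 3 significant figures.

k ≈ 18.7, θ ≈ 4.16

For Gamma(k, scale θ): mean = kθ, variance = kθ², so CV = 1/√k.
CV = SD/mean = 18/77.8 = 0.2314, hence k = 1/CV² = 18.7.
Then θ = mean/k = 77.8/18.7 = 4.16.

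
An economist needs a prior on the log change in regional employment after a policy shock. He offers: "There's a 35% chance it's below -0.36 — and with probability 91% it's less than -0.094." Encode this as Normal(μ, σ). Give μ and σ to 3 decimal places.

The p-quantile of Normal(μ,σ) is μ + z_p·σ, with z_{0.35} = -0.3853 and z_{0.91} = 1.341.
Eliminate σ: μ = (z₂·x₁ − z₁·x₂)/(z₂ − z₁) = (1.341·-0.36 − (-0.3853)·-0.094)/1.726 = -0.301.
Then σ = (x₂ − x₁)/(z₂ − z₁) = (-0.094 − -0.36)/1.726 = 0.154.

μ = -0.301, σ = 0.154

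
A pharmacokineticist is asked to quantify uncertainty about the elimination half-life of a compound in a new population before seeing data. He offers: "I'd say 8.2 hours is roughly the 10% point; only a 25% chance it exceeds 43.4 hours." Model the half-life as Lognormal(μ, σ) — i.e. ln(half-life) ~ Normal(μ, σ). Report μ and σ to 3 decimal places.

If T ~ Lognormal(μ,σ) then ln T ~ Normal(μ,σ), so the p-quantile of ln T is μ + z_p·σ.
ln(8.2) = 2.104 and ln(43.4) = 3.77; z_{0.1} = -1.282, z_{0.75} = 0.6745.
σ = (3.77 − 2.104)/(0.6745 − (-1.282)) = 0.852.
μ = 2.104 − (-1.282)·0.852 = 3.196.

μ ≈ 3.196, σ ≈ 0.852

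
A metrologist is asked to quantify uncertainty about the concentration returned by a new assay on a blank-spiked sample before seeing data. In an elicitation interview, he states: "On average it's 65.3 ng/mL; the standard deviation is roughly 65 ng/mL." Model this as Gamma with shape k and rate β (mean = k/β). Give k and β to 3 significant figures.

k ≈ 1.01, β ≈ 0.0155

For Gamma(k, rate β): mean = k/β, variance = k/β², so CV = 1/√k.
CV = SD/mean = 65/65.3 = 0.9954, hence k = 1/CV² = 1.01.
Then β = k/mean = 1.01/65.3 = 0.0155.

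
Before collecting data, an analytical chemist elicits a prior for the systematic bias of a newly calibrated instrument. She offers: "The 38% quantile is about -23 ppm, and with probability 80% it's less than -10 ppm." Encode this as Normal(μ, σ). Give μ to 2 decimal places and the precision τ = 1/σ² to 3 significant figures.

The p-quantile of Normal(μ,σ) is μ + z_p·σ, with z_{0.38} = -0.3055 and z_{0.8} = 0.8416.
Eliminate σ: μ = (z₂·x₁ − z₁·x₂)/(z₂ − z₁) = (0.8416·-23 − (-0.3055)·-10)/1.147 = -19.54.
Then σ = (x₂ − x₁)/(z₂ − z₁) = (-10 − -23)/1.147 = 11.33.
Precision τ = 1/σ² = 1/11.33² = 0.00779.

μ = -19.54, τ = 0.00779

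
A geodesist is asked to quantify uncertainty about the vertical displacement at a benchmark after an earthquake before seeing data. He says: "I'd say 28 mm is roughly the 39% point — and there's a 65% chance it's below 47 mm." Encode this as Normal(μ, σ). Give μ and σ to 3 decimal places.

μ = 35.985, σ = 28.587

For Normal(μ,σ), the p-quantile is μ + z_p·σ. Here z_{0.39} = -0.2793, z_{0.65} = 0.3853.
So 28 = μ − 0.2793σ and 47 = μ + 0.3853σ.
Subtracting: σ = (47 − 28)/(0.3853 − (-0.2793)) = 28.587.
Then μ = 28 − (-0.2793)·28.587 = 35.985.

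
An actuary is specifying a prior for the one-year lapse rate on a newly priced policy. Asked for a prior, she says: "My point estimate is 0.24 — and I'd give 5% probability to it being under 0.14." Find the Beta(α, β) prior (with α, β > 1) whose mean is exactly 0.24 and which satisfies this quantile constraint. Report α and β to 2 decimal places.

α ≈ 10.02, β ≈ 31.73

With mean 0.24 fixed, write α = 0.24s, β = 0.76s where s = α+β.
Need P(θ < 0.14) = 0.05 under Beta(0.24s, 0.76s). Normal approximation: (q−m)/√(m(1−m)/s) ≈ z_{0.05} = -1.64, so s ≈ 0.24·0.76·(-1.64)²/(0.14−0.24)² = 49.3.
At s = 49.3: P(θ<0.14) ≈ 0.036. Adjusting to match 0.05 gives s ≈ 41.75.
So α = 0.24·41.75 ≈ 10.02, β = 0.76·41.75 ≈ 31.73.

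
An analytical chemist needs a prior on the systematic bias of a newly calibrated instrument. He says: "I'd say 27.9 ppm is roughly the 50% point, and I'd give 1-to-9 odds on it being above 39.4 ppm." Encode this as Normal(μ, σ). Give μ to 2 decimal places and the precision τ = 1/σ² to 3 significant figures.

μ = 27.90, τ = 0.0124

For Normal(μ,σ), the p-quantile is μ + z_p·σ. Here z_{0.5} = 0, z_{0.9} = 1.282.
So 27.9 = μ + 0σ and 39.4 = μ + 1.282σ.
Subtracting: σ = (39.4 − 27.9)/(1.282 − (0)) = 8.97.
Then μ = 27.9 − (0)·8.97 = 27.90.
Precision τ = 1/σ² = 1/8.973² = 0.0124.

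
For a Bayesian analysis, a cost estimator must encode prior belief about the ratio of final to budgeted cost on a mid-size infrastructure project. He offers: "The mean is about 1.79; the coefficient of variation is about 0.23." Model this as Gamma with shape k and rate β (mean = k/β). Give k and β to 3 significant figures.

k ≈ 18.9, β ≈ 10.6

For Gamma(k, rate β): mean = k/β, variance = k/β², so CV = 1/√k.
CV = 0.23, hence k = 1/CV² = 18.9.
Then β = k/mean = 18.9/1.79 = 10.6.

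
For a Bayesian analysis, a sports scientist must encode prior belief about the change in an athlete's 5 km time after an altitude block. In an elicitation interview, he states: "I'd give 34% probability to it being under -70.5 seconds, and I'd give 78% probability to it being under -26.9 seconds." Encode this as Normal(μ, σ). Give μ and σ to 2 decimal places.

μ = -55.32, σ = 36.80

The p-quantile of Normal(μ,σ) is μ + z_p·σ, with z_{0.34} = -0.4125 and z_{0.78} = 0.7722.
Eliminate σ: μ = (z₂·x₁ − z₁·x₂)/(z₂ − z₁) = (0.7722·-70.5 − (-0.4125)·-26.9)/1.185 = -55.32.
Then σ = (x₂ − x₁)/(z₂ − z₁) = (-26.9 − -70.5)/1.185 = 36.80.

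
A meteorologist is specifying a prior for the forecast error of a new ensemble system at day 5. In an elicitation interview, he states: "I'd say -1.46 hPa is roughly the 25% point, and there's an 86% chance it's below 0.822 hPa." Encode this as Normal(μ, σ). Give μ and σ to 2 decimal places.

μ = -0.58, σ = 1.30

The p-quantile of Normal(μ,σ) is μ + z_p·σ, with z_{0.25} = -0.6745 and z_{0.86} = 1.08.
Eliminate σ: μ = (z₂·x₁ − z₁·x₂)/(z₂ − z₁) = (1.08·-1.46 − (-0.6745)·0.822)/1.755 = -0.58.
Then σ = (x₂ − x₁)/(z₂ − z₁) = (0.822 − -1.46)/1.755 = 1.30.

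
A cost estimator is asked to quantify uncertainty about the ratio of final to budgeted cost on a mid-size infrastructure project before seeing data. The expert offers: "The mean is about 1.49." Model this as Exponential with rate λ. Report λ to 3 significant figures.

Exponential mean = 1/λ, so λ = 1/1.49 = 0.671.

λ ≈ 0.671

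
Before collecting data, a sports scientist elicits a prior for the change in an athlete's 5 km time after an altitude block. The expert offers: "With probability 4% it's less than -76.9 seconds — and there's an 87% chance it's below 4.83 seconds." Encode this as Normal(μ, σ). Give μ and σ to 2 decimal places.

The p-quantile of Normal(μ,σ) is μ + z_p·σ, with z_{0.04} = -1.751 and z_{0.87} = 1.126.
Eliminate σ: μ = (z₂·x₁ − z₁·x₂)/(z₂ − z₁) = (1.126·-76.9 − (-1.751)·4.83)/2.877 = -27.17.
Then σ = (x₂ − x₁)/(z₂ − z₁) = (4.83 − -76.9)/2.877 = 28.41.

μ = -27.17, σ = 28.41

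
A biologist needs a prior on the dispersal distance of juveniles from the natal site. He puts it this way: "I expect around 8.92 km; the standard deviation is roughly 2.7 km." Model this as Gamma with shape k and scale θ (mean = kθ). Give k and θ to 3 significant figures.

k ≈ 10.9, θ ≈ 0.817

For Gamma(k, scale θ): mean = kθ, variance = kθ², so CV = 1/√k.
CV = SD/mean = 2.7/8.92 = 0.3027, hence k = 1/CV² = 10.9.
Then θ = mean/k = 8.92/10.9 = 0.817.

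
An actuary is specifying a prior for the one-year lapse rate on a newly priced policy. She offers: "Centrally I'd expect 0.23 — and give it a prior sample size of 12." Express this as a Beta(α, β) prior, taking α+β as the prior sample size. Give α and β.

Under the effective-sample-size interpretation, Beta(α, β) has prior mean α/(α+β) and prior sample size α+β.
So α+β = 12 and α/(α+β) = 0.23, giving α = 0.23·12 = 2.76 and β = 12 − 2.76 = 9.24.

α = 2.76, β = 9.24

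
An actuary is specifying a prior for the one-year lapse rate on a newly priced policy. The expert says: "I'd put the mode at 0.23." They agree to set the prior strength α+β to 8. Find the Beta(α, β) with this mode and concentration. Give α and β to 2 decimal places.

For α,β > 1 the Beta mode is (α−1)/(α+β−2). With α+β = 8, the mode is (α−1)/6.
Set (α−1)/6 = 0.23 → α = 1 + 0.23·6 = 2.38.
β = 8 − α = 5.62.

α = 2.38, β = 5.62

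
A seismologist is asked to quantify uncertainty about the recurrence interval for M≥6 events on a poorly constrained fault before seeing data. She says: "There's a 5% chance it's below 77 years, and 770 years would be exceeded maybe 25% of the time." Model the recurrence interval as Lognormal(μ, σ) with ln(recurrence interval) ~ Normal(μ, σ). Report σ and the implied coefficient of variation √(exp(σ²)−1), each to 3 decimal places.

σ ≈ 0.993, CV ≈ 1.296

If T ~ Lognormal(μ,σ) then ln T ~ Normal(μ,σ), so the p-quantile of ln T is μ + z_p·σ.
ln(77) = 4.344 and ln(770) = 6.646; z_{0.05} = -1.645, z_{0.75} = 0.6745.
σ = (6.646 − 4.344)/(0.6745 − (-1.645)) = 0.993.
μ = 4.344 − (-1.645)·0.993 = 5.977.
CV = √(exp(σ²)−1) = √(exp(0.9856)−1) = 1.296.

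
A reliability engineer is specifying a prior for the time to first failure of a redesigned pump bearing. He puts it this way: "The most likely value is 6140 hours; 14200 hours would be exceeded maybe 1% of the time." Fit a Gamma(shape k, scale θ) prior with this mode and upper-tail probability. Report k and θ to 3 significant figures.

k ≈ 7.79, θ ≈ 904

Gamma(k,θ) with k>1 has mode (k−1)θ, so θ = 6140/(k−1).
Need P(X < 14200) = 0.99 with θ tied to k this way. Start at k = 2, θ = 6140: P(X<14200) ≈ 0.672.
Too low — raise k to concentrate. Iterating converges to k ≈ 7.79.
Then θ = 6140/(7.79−1) ≈ 904.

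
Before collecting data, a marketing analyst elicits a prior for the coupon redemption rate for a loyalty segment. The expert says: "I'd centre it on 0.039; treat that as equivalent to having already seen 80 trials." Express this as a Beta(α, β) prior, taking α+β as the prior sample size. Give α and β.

α = 3.12, β = 76.88

Under the effective-sample-size interpretation, Beta(α, β) has prior mean α/(α+β) and prior sample size α+β.
So α+β = 80 and α/(α+β) = 0.039, giving α = 0.039·80 = 3.12 and β = 80 − 3.12 = 76.88.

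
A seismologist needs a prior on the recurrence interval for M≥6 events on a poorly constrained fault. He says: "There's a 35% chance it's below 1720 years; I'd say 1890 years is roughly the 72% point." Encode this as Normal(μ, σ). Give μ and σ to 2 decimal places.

μ = 1787.66, σ = 175.59

The p-quantile of Normal(μ,σ) is μ + z_p·σ, with z_{0.35} = -0.3853 and z_{0.72} = 0.5828.
Eliminate σ: μ = (z₂·x₁ − z₁·x₂)/(z₂ − z₁) = (0.5828·1720 − (-0.3853)·1890)/0.9682 = 1787.66.
Then σ = (x₂ − x₁)/(z₂ − z₁) = (1890 − 1720)/0.9682 = 175.59.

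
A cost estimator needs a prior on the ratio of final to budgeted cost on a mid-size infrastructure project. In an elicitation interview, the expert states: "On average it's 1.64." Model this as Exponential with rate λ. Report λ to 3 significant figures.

Exponential mean = 1/λ, so λ = 1/1.64 = 0.61.

λ ≈ 0.61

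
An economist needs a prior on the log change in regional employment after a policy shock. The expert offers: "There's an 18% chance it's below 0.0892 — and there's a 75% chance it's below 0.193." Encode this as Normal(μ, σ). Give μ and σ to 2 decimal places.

The p-quantile of Normal(μ,σ) is μ + z_p·σ, with z_{0.18} = -0.9154 and z_{0.75} = 0.6745.
Eliminate σ: μ = (z₂·x₁ − z₁·x₂)/(z₂ − z₁) = (0.6745·0.0892 − (-0.9154)·0.193)/1.59 = 0.15.
Then σ = (x₂ − x₁)/(z₂ − z₁) = (0.193 − 0.0892)/1.59 = 0.07.

μ = 0.15, σ = 0.07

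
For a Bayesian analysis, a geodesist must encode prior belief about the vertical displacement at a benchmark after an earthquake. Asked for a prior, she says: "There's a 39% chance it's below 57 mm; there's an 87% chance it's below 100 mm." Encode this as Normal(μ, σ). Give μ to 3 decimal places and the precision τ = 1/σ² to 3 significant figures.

μ = 65.544, τ = 0.00107

The p-quantile of Normal(μ,σ) is μ + z_p·σ, with z_{0.39} = -0.2793 and z_{0.87} = 1.126.
Eliminate σ: μ = (z₂·x₁ − z₁·x₂)/(z₂ − z₁) = (1.126·57 − (-0.2793)·100)/1.406 = 65.544.
Then σ = (x₂ − x₁)/(z₂ − z₁) = (100 − 57)/1.406 = 30.590.
Precision τ = 1/σ² = 1/30.59² = 0.00107.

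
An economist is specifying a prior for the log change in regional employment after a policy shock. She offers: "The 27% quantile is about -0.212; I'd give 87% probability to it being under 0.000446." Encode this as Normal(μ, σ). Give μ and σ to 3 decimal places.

The p-quantile of Normal(μ,σ) is μ + z_p·σ, with z_{0.27} = -0.6128 and z_{0.87} = 1.126.
Eliminate σ: μ = (z₂·x₁ − z₁·x₂)/(z₂ − z₁) = (1.126·-0.212 − (-0.6128)·0.000446)/1.739 = -0.137.
Then σ = (x₂ − x₁)/(z₂ − z₁) = (0.000446 − -0.212)/1.739 = 0.122.

μ = -0.137, σ = 0.122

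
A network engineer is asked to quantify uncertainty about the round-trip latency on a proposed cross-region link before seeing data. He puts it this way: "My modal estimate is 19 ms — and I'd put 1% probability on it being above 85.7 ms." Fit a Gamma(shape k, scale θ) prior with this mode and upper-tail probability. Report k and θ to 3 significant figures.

k ≈ 2.78, θ ≈ 10.7

Gamma(k,θ) with k>1 has mode (k−1)θ, so θ = 19/(k−1).
Need P(X < 85.7) = 0.99 with θ tied to k this way. Start at k = 2, θ = 19: P(X<85.7) ≈ 0.939.
Too low — raise k to concentrate. Iterating converges to k ≈ 2.78.
Then θ = 19/(2.78−1) ≈ 10.7.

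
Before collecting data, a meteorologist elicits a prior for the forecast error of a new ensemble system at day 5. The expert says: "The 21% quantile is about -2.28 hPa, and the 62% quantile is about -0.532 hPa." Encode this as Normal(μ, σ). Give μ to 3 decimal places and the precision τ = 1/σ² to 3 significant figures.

For Normal(μ,σ), the p-quantile is μ + z_p·σ. Here z_{0.21} = -0.8064, z_{0.62} = 0.3055.
So -2.28 = μ − 0.8064σ and -0.532 = μ + 0.3055σ.
Subtracting: σ = (-0.532 − -2.28)/(0.3055 − (-0.8064)) = 1.572.
Then μ = -2.28 − (-0.8064)·1.572 = -1.012.
Precision τ = 1/σ² = 1/1.572² = 0.405.

μ = -1.012, τ = 0.405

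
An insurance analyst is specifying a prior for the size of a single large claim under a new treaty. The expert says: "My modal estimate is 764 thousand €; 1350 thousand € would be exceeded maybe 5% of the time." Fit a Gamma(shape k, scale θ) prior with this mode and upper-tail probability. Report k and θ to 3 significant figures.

k ≈ 9.6, θ ≈ 88.8

Gamma(k,θ) with k>1 has mode (k−1)θ, so θ = 764/(k−1).
Need P(X < 1350) = 0.95 with θ tied to k this way. Start at k = 2, θ = 764: P(X<1350) ≈ 0.527.
Too low — raise k to concentrate. Iterating converges to k ≈ 9.6.
Then θ = 764/(9.6−1) ≈ 88.8.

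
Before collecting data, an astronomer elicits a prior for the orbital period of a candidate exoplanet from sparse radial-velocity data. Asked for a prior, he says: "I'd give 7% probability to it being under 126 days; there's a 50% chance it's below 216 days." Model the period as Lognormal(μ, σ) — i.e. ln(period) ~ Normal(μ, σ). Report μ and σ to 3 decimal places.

μ ≈ 5.375, σ ≈ 0.365

If T ~ Lognormal(μ,σ) then ln T ~ Normal(μ,σ), so the p-quantile of ln T is μ + z_p·σ.
ln(126) = 4.836 and ln(216) = 5.375; z_{0.07} = -1.476, z_{0.5} = 0.
σ = (5.375 − 4.836)/(0 − (-1.476)) = 0.365.
μ = 4.836 − (-1.476)·0.365 = 5.375.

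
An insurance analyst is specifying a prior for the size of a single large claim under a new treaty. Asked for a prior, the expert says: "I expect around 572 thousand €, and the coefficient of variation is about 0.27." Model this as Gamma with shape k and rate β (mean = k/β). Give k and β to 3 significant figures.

k ≈ 13.7, β ≈ 0.024

For Gamma(k, rate β): mean = k/β, variance = k/β², so CV = 1/√k.
CV = 0.27, hence k = 1/CV² = 13.7.
Then β = k/mean = 13.7/572 = 0.024.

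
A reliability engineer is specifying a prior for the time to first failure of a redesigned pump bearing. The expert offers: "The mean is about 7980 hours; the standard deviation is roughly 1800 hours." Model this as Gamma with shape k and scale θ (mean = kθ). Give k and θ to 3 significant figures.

k ≈ 19.7, θ ≈ 406

For Gamma(k, scale θ): mean = kθ, variance = kθ², so CV = 1/√k.
CV = SD/mean = 1800/7980 = 0.2256, hence k = 1/CV² = 19.7.
Then θ = mean/k = 7980/19.7 = 406.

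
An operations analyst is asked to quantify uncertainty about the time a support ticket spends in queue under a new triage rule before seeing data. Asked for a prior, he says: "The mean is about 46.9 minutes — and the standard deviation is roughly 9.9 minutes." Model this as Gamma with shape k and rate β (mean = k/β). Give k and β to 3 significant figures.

k ≈ 22.4, β ≈ 0.479

For Gamma(k, rate β): mean = k/β, variance = k/β², so CV = 1/√k.
CV = SD/mean = 9.9/46.9 = 0.2111, hence k = 1/CV² = 22.4.
Then β = k/mean = 22.4/46.9 = 0.479.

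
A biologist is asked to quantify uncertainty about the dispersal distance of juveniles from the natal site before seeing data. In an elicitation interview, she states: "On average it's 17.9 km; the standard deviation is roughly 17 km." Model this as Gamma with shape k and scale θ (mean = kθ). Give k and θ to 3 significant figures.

k ≈ 1.11, θ ≈ 16.1

For Gamma(k, scale θ): mean = kθ, variance = kθ², so CV = 1/√k.
CV = SD/mean = 17/17.9 = 0.9497, hence k = 1/CV² = 1.11.
Then θ = mean/k = 17.9/1.11 = 16.1.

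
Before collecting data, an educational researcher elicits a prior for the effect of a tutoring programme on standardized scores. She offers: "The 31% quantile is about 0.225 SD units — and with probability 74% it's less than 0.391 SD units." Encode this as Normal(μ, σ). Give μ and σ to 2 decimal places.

The p-quantile of Normal(μ,σ) is μ + z_p·σ, with z_{0.31} = -0.4959 and z_{0.74} = 0.6433.
Eliminate σ: μ = (z₂·x₁ − z₁·x₂)/(z₂ − z₁) = (0.6433·0.225 − (-0.4959)·0.391)/1.139 = 0.30.
Then σ = (x₂ − x₁)/(z₂ − z₁) = (0.391 − 0.225)/1.139 = 0.15.

μ = 0.30, σ = 0.15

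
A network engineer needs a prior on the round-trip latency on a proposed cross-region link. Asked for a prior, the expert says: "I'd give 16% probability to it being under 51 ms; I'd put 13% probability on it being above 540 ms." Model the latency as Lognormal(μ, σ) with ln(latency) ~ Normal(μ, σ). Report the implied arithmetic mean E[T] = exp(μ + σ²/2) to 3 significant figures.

E[T] ≈ 286 ms

If T ~ Lognormal(μ,σ) then ln T ~ Normal(μ,σ), so the p-quantile of ln T is μ + z_p·σ.
ln(51) = 3.932 and ln(540) = 6.292; z_{0.16} = -0.9945, z_{0.87} = 1.126.
σ = (6.292 − 3.932)/(1.126 − (-0.9945)) = 1.113.
μ = 3.932 − (-0.9945)·1.113 = 5.038.
E[T] = exp(μ + σ²/2) = exp(5.038 + 0.6190) = 286 ms.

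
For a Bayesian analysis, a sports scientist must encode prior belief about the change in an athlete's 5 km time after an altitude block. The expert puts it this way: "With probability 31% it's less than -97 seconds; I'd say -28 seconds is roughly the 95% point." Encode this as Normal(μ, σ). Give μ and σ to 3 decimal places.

μ = -81.018, σ = 32.232

For Normal(μ,σ), the p-quantile is μ + z_p·σ. Here z_{0.31} = -0.4959, z_{0.95} = 1.645.
So -97 = μ − 0.4959σ and -28 = μ + 1.645σ.
Subtracting: σ = (-28 − -97)/(1.645 − (-0.4959)) = 32.232.
Then μ = -97 − (-0.4959)·32.232 = -81.018.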